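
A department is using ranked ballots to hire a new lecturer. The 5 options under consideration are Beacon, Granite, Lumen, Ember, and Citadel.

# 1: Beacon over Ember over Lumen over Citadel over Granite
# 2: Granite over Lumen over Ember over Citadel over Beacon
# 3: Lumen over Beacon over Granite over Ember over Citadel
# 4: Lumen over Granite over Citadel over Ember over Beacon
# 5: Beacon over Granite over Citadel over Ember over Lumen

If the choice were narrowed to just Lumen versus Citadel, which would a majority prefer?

Lumen

Ballots ranking Lumen above Citadel: 4.
Ballots ranking Citadel above Lumen: 1.
Lumen wins the head-to-head, 4–1.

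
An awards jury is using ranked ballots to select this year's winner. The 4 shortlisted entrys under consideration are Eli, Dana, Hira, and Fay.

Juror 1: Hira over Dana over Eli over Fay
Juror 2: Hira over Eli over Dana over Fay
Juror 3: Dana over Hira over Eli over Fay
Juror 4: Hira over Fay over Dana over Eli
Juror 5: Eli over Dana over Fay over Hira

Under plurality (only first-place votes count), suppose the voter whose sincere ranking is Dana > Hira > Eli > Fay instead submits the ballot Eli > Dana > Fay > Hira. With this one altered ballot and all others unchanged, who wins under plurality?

Hira

First-place totals with the altered ballot: Eli 2, Dana 0, Hira 3, Fay 0.
The winner is unchanged: still Hira.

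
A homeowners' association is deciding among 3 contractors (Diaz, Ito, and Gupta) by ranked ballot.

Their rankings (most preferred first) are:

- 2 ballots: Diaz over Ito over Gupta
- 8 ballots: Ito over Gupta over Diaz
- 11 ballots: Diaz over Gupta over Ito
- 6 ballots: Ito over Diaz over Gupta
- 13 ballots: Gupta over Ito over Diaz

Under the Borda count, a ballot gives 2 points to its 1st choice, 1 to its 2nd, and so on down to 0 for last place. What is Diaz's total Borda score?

Borda scores:
  Diaz: 2·2 + 8·0 + 11·2 + 6·1 + 13·0 = 32
  Ito: 2·1 + 8·2 + 11·0 + 6·2 + 13·1 = 43
  Gupta: 2·0 + 8·1 + 11·1 + 6·0 + 13·2 = 45

32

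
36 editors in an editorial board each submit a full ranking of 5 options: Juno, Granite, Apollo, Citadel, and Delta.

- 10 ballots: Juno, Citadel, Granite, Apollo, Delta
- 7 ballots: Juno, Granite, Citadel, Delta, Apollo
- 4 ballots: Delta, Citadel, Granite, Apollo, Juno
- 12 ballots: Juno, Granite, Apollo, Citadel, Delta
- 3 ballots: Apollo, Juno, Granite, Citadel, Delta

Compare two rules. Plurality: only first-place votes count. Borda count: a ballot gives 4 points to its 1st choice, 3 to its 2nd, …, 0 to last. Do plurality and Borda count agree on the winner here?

Plurality first-place counts: Juno 29, Granite 0, Apollo 3, Citadel 0, Delta 4 → Juno.
Borda totals: Juno 125, Granite 91, Apollo 50, Citadel 71, Delta 23 → Juno.
The two rules agree on Juno.

Yes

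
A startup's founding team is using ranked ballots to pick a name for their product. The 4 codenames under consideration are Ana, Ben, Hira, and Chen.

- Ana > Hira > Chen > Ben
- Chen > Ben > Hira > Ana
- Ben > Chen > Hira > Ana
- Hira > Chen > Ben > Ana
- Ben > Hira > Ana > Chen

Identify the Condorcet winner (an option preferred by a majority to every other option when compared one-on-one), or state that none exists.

None — there is no Condorcet winner

Head-to-head results (5 voters total):
Ana vs Ben: Ben wins 4–1.
Ana vs Hira: Hira wins 4–1.
Ana vs Chen: Chen wins 3–2.
Ben vs Hira: Ben wins 3–2.
Ben vs Chen: Chen wins 3–2.
Hira vs Chen: Hira wins 3–2.
No candidate beats all others: Ben beats Hira beats Chen beats Ben, a majority cycle.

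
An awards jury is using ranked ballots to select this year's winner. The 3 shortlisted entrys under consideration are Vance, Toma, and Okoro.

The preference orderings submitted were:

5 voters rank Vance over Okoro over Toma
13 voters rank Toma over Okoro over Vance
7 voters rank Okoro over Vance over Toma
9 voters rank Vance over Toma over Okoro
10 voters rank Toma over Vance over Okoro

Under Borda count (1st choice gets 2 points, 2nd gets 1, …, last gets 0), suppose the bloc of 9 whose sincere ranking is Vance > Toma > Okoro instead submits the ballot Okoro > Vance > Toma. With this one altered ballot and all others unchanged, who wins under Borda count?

Borda totals with the altered ballot: Vance 36, Toma 46, Okoro 50.
The switch changes the winner from Toma to Okoro.

Okoro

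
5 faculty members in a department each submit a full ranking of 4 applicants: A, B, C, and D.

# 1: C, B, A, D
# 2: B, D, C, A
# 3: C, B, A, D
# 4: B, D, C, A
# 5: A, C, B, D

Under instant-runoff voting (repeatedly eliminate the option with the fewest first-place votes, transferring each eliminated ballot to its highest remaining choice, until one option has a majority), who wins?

C

Round 1: B 2, C 2, A 1, D 0. D has the fewest and is eliminated.
Round 2: B 2, C 2, A 1. A has the fewest and is eliminated.
Round 3: C 3, B 2. C has a majority.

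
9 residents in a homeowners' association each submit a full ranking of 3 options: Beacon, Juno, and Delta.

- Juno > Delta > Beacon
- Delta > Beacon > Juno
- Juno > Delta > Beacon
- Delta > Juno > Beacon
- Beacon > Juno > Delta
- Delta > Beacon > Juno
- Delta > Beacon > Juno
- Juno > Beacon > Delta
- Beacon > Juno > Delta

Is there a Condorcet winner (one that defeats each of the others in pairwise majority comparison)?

No

Head-to-head results (9 voters total):
Beacon vs Juno: Beacon wins 5–4.
Beacon vs Delta: Delta wins 6–3.
Juno vs Delta: Juno wins 5–4.
No candidate beats all others: Beacon beats Juno beats Delta beats Beacon, a majority cycle.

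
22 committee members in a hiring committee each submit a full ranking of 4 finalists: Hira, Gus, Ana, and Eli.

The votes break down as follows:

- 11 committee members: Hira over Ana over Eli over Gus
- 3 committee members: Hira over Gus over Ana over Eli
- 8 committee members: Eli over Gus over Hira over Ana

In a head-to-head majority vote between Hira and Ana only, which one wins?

Hira

Ballots ranking Hira above Ana: 11+3+8 = 22.
Ballots ranking Ana above Hira: 0.
Hira wins the head-to-head, 22–0.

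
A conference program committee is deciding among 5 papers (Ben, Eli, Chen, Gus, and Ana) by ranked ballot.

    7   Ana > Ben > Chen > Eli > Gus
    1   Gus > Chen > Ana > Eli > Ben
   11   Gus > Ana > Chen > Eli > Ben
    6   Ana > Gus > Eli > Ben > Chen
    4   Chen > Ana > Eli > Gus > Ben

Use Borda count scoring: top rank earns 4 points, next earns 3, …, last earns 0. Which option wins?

Ana

Borda scores:
  Ben: 7·3 + 0 + 11·0 + 6·1 + 4·0 = 27
  Eli: 7·1 + 1 + 11·1 + 6·2 + 4·2 = 39
  Chen: 7·2 + 3 + 11·2 + 6·0 + 4·4 = 55
  Gus: 7·0 + 4 + 11·4 + 6·3 + 4·1 = 70
  Ana: 7·4 + 2 + 11·3 + 6·4 + 4·3 = 99
Ana has the highest total.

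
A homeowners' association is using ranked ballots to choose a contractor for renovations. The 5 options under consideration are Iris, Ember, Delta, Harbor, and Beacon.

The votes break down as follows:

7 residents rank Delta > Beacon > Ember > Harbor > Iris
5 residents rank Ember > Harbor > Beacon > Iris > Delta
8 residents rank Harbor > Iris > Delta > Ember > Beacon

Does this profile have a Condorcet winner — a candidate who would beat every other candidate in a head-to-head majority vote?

Head-to-head results (20 voters total):
Iris vs Ember: Ember wins 12–8.
Iris vs Delta: Iris wins 13–7.
Iris vs Harbor: Harbor wins 20–0.
Iris vs Beacon: Beacon wins 12–8.
Ember vs Delta: Delta wins 15–5.
Ember vs Harbor: Ember wins 12–8.
Ember vs Beacon: Ember wins 13–7.
Delta vs Harbor: Harbor wins 13–7.
Delta vs Beacon: Delta wins 15–5.
Harbor vs Beacon: Harbor wins 13–7.
No candidate beats all others: Iris beats Delta beats Ember beats Iris, a majority cycle.

No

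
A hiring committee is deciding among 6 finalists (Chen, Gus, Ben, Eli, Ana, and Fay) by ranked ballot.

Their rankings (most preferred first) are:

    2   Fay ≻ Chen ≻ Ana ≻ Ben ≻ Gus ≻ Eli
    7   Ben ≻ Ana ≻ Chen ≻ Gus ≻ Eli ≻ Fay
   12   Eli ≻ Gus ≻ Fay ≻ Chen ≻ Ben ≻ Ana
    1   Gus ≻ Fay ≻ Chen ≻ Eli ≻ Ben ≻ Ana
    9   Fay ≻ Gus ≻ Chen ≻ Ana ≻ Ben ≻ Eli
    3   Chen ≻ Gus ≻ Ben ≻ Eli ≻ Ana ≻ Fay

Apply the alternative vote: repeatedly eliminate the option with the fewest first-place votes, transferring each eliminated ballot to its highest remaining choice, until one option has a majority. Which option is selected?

Round 1: Eli 12, Fay 11, Ben 7, Chen 3, Gus 1, Ana 0. Ana has the fewest and is eliminated.
Round 2: Eli 12, Fay 11, Ben 7, Chen 3, Gus 1. Gus has the fewest and is eliminated.
Round 3: Eli 12, Fay 12, Ben 7, Chen 3. Chen has the fewest and is eliminated.
Round 4: Eli 12, Fay 12, Ben 10. Ben has the fewest and is eliminated.
Round 5: Eli 22, Fay 12. Eli has a majority.

Eli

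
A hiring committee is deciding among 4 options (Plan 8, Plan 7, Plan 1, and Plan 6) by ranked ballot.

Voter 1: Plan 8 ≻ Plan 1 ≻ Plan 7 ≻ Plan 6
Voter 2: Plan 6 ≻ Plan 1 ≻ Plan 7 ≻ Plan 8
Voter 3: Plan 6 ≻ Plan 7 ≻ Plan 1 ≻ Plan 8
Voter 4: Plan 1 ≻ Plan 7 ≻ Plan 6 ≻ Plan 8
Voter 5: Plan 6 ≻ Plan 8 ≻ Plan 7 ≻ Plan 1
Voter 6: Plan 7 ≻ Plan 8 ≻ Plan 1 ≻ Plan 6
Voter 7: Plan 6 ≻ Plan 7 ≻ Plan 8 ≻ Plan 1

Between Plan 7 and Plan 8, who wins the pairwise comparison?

Ballots ranking Plan 7 above Plan 8: 5.
Ballots ranking Plan 8 above Plan 7: 2.
Plan 7 wins the head-to-head, 5–2.

Plan 7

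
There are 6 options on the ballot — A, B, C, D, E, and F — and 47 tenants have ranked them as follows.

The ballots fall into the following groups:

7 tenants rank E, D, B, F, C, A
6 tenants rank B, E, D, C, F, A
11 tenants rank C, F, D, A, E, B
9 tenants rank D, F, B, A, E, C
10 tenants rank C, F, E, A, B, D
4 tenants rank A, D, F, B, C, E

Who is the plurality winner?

C

First-place vote totals:
  A: 4
  B: 6
  C: 21
  D: 9
  E: 7
  F: 0
C has the most first-place votes.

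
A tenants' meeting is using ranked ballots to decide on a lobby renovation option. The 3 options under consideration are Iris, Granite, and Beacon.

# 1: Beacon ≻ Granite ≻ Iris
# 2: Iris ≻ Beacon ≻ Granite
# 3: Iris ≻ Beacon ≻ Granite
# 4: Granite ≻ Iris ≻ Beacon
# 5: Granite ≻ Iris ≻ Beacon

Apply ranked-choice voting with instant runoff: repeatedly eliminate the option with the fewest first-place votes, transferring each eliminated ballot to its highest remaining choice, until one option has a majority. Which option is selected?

Round 1: Iris 2, Granite 2, Beacon 1. Beacon has the fewest and is eliminated.
Round 2: Granite 3, Iris 2. Granite has a majority.

Granite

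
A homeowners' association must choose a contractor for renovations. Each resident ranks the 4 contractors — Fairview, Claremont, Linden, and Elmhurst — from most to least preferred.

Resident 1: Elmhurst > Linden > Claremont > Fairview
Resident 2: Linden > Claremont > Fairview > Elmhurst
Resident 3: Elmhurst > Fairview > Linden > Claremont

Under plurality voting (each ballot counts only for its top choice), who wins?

Elmhurst

First-place vote totals:
  Fairview: 0
  Claremont: 0
  Linden: 1
  Elmhurst: 2
Elmhurst has the most first-place votes.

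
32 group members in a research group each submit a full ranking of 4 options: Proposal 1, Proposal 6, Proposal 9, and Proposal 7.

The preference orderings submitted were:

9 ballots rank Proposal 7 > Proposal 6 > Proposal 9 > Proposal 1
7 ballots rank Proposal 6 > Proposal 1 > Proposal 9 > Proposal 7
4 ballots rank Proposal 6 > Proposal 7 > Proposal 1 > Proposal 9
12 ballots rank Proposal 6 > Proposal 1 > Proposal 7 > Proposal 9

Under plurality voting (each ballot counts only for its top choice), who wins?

First-place vote totals:
  Proposal 1: 0
  Proposal 6: 23
  Proposal 9: 0
  Proposal 7: 9
Proposal 6 has the most first-place votes.

Proposal 6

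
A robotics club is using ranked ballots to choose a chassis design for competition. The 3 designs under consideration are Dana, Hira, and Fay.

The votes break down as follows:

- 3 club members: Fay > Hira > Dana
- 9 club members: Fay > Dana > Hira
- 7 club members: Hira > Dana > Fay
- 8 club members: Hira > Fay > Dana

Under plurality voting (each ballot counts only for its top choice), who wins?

First-place vote totals:
  Dana: 0
  Hira: 15
  Fay: 12
Hira has the most first-place votes.

Hira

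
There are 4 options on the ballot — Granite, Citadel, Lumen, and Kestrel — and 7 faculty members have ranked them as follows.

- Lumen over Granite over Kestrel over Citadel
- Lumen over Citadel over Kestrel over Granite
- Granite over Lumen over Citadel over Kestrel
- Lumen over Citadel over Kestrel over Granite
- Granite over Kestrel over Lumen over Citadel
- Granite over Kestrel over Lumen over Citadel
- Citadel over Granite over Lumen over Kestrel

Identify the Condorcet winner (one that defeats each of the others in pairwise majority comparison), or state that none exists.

Head-to-head results (7 voters total):
Granite vs Citadel: Granite wins 4–3.
Granite vs Lumen: Granite wins 4–3.
Granite vs Kestrel: Granite wins 5–2.
Citadel vs Lumen: Lumen wins 6–1.
Citadel vs Kestrel: Citadel wins 4–3.
Lumen vs Kestrel: Lumen wins 5–2.
Granite beats each rival — Citadel (4–3), Lumen (4–3), Kestrel (5–2) — so Granite is the Condorcet winner.

Granite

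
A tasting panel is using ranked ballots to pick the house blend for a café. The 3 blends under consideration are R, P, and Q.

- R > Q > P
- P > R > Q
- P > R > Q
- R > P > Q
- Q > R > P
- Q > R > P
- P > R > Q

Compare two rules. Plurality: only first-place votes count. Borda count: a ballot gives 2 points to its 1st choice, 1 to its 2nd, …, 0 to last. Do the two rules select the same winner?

Plurality first-place counts: R 2, P 3, Q 2 → P.
Borda totals: R 9, P 7, Q 5 → R.
The two rules disagree: plurality picks P, Borda picks R.

No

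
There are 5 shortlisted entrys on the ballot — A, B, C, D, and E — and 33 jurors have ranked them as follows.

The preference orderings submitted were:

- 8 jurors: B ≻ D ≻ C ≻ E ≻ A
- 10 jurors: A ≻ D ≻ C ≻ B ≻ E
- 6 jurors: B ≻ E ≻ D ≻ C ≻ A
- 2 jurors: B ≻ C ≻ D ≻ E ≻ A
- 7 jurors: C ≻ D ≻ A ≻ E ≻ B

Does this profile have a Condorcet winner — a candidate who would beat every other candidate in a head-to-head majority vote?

Head-to-head results (33 voters total):
A vs B: A wins 17–16.
A vs C: C wins 23–10.
A vs D: D wins 23–10.
A vs E: A wins 17–16.
B vs C: C wins 17–16.
B vs D: D wins 17–16.
B vs E: B wins 26–7.
C vs D: D wins 24–9.
C vs E: C wins 27–6.
D vs E: D wins 27–6.
D beats each rival — A (23–10), B (17–16), C (24–9), E (27–6) — so D is the Condorcet winner.

Yes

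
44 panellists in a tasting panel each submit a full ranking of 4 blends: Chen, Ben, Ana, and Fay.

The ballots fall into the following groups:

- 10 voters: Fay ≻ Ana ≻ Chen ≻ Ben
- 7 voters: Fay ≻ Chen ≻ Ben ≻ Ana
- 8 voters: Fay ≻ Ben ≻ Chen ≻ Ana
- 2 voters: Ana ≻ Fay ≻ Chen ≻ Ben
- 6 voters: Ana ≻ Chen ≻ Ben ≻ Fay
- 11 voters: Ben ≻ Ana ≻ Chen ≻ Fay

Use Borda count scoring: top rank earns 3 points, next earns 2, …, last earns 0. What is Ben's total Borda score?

Borda scores:
  Chen: 10·1 + 7·2 + 8·1 + 2·1 + 6·2 + 11·1 = 57
  Ben: 10·0 + 7·1 + 8·2 + 2·0 + 6·1 + 11·3 = 62
  Ana: 10·2 + 7·0 + 8·0 + 2·3 + 6·3 + 11·2 = 66
  Fay: 10·3 + 7·3 + 8·3 + 2·2 + 6·0 + 11·0 = 79

62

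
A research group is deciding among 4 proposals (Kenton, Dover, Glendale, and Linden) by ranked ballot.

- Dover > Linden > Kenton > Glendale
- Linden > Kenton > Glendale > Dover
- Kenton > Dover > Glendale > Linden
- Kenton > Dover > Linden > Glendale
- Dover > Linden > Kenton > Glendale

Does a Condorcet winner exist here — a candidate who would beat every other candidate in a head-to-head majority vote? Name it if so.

None — there is no Condorcet winner

Head-to-head results (5 voters total):
Kenton vs Dover: Kenton wins 3–2.
Kenton vs Glendale: Kenton wins 5–0.
Kenton vs Linden: Linden wins 3–2.
Dover vs Glendale: Dover wins 4–1.
Dover vs Linden: Dover wins 4–1.
Glendale vs Linden: Linden wins 4–1.
No candidate beats all others: Kenton beats Dover beats Linden beats Kenton, a majority cycle.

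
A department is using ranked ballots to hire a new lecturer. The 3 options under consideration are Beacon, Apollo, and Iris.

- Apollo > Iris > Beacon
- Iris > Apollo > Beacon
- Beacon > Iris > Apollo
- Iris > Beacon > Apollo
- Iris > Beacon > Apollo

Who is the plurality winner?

Iris

First-place vote totals:
  Beacon: 1
  Apollo: 1
  Iris: 3
Iris has the most first-place votes.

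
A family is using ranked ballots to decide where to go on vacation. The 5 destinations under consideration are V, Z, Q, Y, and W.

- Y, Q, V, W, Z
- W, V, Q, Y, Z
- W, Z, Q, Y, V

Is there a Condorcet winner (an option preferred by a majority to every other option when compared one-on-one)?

Head-to-head results (3 voters total):
V vs Z: V wins 2–1.
V vs Q: Q wins 2–1.
V vs Y: Y wins 2–1.
V vs W: W wins 2–1.
Z vs Q: Q wins 2–1.
Z vs Y: Y wins 2–1.
Z vs W: W wins 3–0.
Q vs Y: Q wins 2–1.
Q vs W: W wins 2–1.
Y vs W: W wins 2–1.
W beats each rival — V (2–1), Z (3–0), Q (2–1), Y (2–1) — so W is the Condorcet winner.

Yes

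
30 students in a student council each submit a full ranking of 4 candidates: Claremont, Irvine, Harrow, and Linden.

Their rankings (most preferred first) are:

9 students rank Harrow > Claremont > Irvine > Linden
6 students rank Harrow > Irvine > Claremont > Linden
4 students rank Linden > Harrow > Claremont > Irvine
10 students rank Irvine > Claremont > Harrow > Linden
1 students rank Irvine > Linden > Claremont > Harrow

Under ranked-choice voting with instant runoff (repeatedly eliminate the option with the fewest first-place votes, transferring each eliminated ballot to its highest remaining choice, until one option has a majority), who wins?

Round 1: Harrow 15, Irvine 11, Linden 4, Claremont 0. Claremont has the fewest and is eliminated.
Round 2: Harrow 15, Irvine 11, Linden 4. Linden has the fewest and is eliminated.
Round 3: Harrow 19, Irvine 11. Harrow has a majority.

Harrow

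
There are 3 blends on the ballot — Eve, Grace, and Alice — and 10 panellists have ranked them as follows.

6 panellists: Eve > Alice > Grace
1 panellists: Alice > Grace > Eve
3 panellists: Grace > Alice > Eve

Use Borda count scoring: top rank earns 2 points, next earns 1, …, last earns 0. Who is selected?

Borda scores:
  Eve: 6·2 + 0 + 3·0 = 12
  Grace: 6·0 + 1 + 3·2 = 7
  Alice: 6·1 + 2 + 3·1 = 11
Eve has the highest total.

Eve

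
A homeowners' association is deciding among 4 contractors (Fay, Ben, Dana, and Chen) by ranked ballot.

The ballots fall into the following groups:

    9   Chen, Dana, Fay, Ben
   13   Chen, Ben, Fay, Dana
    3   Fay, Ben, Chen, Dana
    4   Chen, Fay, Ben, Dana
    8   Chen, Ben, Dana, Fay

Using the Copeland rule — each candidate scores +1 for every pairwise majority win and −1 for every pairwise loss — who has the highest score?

Chen

Pairwise results:
  Fay vs Ben: Ben wins 21–16.
  Fay vs Dana: Fay wins 20–17.
  Fay vs Chen: Chen wins 34–3.
  Ben vs Dana: Ben wins 28–9.
  Ben vs Chen: Chen wins 34–3.
  Dana vs Chen: Chen wins 37–0.
Copeland scores (wins − losses):
  Fay: 1 − 2 = -1
  Ben: 2 − 1 = 1
  Dana: 0 − 3 = -3
  Chen: 3 − 0 = 3
Chen has the best Copeland score.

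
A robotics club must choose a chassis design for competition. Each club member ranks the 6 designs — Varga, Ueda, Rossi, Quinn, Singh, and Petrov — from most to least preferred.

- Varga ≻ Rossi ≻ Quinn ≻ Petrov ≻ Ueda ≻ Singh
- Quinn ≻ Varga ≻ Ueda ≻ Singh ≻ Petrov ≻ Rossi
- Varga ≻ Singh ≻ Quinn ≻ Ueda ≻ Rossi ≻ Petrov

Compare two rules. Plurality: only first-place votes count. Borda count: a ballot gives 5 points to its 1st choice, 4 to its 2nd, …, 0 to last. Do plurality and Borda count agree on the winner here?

Plurality first-place counts: Varga 2, Ueda 0, Rossi 0, Quinn 1, Singh 0, Petrov 0 → Varga.
Borda totals: Varga 14, Ueda 6, Rossi 5, Quinn 11, Singh 6, Petrov 3 → Varga.
The two rules agree on Varga.

Yes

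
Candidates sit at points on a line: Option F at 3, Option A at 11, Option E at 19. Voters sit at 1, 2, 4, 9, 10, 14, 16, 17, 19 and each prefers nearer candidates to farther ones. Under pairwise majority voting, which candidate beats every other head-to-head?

Option A

With single-peaked preferences on a line, the Condorcet winner is the candidate closest to the median voter.
The median voter (position 10) is closest to Option A at 11.
Check: Option A vs Option E — voters closer to Option A: 6 of 9.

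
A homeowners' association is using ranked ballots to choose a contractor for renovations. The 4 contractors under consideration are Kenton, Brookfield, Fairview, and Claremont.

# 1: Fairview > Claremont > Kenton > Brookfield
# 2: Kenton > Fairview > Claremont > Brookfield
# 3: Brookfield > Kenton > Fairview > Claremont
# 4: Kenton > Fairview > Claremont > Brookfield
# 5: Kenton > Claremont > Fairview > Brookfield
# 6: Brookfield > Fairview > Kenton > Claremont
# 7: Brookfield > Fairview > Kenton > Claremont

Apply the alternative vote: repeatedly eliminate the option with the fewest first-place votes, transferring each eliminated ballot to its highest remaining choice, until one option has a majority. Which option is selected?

Round 1: Kenton 3, Brookfield 3, Fairview 1, Claremont 0. Claremont has the fewest and is eliminated.
Round 2: Kenton 3, Brookfield 3, Fairview 1. Fairview has the fewest and is eliminated.
Round 3: Kenton 4, Brookfield 3. Kenton has a majority.

Kenton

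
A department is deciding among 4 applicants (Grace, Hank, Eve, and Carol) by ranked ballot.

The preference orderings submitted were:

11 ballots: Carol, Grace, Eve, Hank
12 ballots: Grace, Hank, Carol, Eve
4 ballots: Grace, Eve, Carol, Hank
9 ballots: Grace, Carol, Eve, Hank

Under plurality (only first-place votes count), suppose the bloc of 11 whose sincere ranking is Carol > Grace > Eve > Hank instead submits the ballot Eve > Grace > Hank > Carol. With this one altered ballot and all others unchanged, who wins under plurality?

First-place totals with the altered ballot: Grace 25, Hank 0, Eve 11, Carol 0.
The winner is unchanged: still Grace.

Grace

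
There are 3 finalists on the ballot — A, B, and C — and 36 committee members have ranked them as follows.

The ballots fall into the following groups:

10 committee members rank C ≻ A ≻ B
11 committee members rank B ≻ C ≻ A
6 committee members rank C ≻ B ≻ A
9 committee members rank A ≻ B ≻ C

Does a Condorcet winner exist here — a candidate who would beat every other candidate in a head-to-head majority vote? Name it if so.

There is no Condorcet winner

Head-to-head results (36 voters total):
A vs B: A wins 19–17.
A vs C: C wins 27–9.
B vs C: B wins 20–16.
No candidate beats all others: A beats B beats C beats A, a majority cycle.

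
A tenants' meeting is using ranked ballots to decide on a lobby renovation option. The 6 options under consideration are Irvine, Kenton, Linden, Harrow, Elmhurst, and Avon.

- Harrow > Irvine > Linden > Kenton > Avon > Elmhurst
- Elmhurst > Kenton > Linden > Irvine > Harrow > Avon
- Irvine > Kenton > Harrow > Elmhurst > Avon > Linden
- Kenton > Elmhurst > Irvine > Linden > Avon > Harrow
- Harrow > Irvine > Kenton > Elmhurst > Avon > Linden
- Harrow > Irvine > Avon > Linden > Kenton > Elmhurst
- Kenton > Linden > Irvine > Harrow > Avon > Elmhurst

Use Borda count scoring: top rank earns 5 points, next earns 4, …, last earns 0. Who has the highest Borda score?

Irvine

Borda scores:
  Irvine: 4 + 2 + 5 + 3 + 4 + 4 + 3 = 25
  Kenton: 2 + 4 + 4 + 5 + 3 + 1 + 5 = 24
  Linden: 3 + 3 + 0 + 2 + 0 + 2 + 4 = 14
  Harrow: 5 + 1 + 3 + 0 + 5 + 5 + 2 = 21
  Elmhurst: 0 + 5 + 2 + 4 + 2 + 0 + 0 = 13
  Avon: 1 + 0 + 1 + 1 + 1 + 3 + 1 = 8
Irvine has the highest total.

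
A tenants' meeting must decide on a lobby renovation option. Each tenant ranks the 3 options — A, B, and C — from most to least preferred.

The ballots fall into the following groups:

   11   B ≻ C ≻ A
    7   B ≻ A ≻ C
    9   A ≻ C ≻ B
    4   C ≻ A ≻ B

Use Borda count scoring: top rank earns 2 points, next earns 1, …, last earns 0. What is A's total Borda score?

Borda scores:
  A: 11·0 + 7·1 + 9·2 + 4·1 = 29
  B: 11·2 + 7·2 + 9·0 + 4·0 = 36
  C: 11·1 + 7·0 + 9·1 + 4·2 = 28

29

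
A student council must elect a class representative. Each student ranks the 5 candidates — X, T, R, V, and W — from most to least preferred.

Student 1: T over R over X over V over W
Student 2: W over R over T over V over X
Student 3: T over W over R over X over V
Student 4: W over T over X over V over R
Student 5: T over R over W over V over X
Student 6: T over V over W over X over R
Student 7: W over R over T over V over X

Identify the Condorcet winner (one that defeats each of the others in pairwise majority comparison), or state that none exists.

T

Head-to-head results (7 voters total):
X vs T: T wins 7–0.
X vs R: R wins 5–2.
X vs V: V wins 4–3.
X vs W: W wins 6–1.
T vs R: T wins 5–2.
T vs V: T wins 7–0.
T vs W: T wins 4–3.
R vs V: R wins 5–2.
R vs W: W wins 5–2.
V vs W: W wins 5–2.
T beats each rival — X (7–0), R (5–2), V (7–0), W (4–3) — so T is the Condorcet winner.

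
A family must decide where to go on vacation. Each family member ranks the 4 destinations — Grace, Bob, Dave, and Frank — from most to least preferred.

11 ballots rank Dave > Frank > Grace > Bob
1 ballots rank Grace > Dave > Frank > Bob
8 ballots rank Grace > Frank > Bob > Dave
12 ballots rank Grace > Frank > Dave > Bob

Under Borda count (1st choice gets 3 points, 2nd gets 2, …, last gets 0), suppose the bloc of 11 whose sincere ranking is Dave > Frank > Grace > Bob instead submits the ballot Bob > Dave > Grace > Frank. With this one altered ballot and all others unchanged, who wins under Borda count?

Grace

Borda totals with the altered ballot: Grace 74, Bob 41, Dave 36, Frank 41.
The winner is unchanged: still Grace.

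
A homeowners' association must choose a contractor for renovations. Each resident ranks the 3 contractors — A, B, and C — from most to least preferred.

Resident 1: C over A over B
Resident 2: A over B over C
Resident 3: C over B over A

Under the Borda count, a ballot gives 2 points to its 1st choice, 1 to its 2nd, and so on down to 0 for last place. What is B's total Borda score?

2

Borda scores:
  A: 1 + 2 + 0 = 3
  B: 0 + 1 + 1 = 2
  C: 2 + 0 + 2 = 4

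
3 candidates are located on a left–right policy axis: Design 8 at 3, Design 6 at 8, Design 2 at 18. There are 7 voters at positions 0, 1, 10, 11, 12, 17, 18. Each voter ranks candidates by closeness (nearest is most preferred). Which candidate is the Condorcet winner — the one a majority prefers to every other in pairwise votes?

With single-peaked preferences on a line, the Condorcet winner is the candidate closest to the median voter.
The median voter (position 11) is closest to Design 6 at 8.
Check: Design 6 vs Design 8 — voters closer to Design 6: 5 of 7.

Design 6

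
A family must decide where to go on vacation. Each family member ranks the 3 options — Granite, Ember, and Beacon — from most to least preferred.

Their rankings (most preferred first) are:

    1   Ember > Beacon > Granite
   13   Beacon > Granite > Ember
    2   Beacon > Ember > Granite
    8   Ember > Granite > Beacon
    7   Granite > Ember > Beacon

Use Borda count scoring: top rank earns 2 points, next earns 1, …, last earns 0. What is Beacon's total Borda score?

31

Borda scores:
  Granite: 0 + 13·1 + 2·0 + 8·1 + 7·2 = 35
  Ember: 2 + 13·0 + 2·1 + 8·2 + 7·1 = 27
  Beacon: 1 + 13·2 + 2·2 + 8·0 + 7·0 = 31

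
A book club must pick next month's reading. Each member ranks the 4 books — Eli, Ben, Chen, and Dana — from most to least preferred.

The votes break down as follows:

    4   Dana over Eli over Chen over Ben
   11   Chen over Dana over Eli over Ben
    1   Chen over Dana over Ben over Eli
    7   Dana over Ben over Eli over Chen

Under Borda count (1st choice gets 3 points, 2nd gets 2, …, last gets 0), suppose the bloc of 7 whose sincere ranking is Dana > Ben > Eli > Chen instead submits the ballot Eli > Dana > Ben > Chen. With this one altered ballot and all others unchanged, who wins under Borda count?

Borda totals with the altered ballot: Eli 40, Ben 8, Chen 40, Dana 50.
The winner is unchanged: still Dana.

Dana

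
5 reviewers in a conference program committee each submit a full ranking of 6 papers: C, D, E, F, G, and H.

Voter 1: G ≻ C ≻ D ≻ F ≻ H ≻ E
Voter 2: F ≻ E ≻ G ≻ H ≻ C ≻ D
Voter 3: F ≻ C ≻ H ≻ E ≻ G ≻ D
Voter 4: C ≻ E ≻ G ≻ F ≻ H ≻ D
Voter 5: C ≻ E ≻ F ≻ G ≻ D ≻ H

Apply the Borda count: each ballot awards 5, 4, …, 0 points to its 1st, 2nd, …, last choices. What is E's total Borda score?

Borda scores:
  C: 4 + 1 + 4 + 5 + 5 = 19
  D: 3 + 0 + 0 + 0 + 1 = 4
  E: 0 + 4 + 2 + 4 + 4 = 14
  F: 2 + 5 + 5 + 2 + 3 = 17
  G: 5 + 3 + 1 + 3 + 2 = 14
  H: 1 + 2 + 3 + 1 + 0 = 7

14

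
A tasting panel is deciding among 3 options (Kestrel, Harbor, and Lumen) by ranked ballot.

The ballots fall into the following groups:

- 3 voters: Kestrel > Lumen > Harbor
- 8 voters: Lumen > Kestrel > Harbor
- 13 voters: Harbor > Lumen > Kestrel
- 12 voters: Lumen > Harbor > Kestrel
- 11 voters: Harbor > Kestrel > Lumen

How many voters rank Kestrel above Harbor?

11

Ballots ranking Kestrel above Harbor: 3+8 = 11.
Ballots ranking Harbor above Kestrel: 13+12+11 = 36.
So 11 of 47 voters prefer Kestrel to Harbor.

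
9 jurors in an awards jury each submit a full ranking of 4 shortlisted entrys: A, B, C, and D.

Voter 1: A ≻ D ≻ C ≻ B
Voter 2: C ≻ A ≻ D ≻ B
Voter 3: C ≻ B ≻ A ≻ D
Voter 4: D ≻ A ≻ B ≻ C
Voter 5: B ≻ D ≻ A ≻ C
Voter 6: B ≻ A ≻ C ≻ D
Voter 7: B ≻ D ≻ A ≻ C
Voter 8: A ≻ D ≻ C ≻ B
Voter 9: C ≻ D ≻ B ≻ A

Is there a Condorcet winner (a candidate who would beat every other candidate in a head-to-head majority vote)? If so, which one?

There is no Condorcet winner

Head-to-head results (9 voters total):
A vs B: B wins 5–4.
A vs C: A wins 6–3.
A vs D: A wins 5–4.
B vs C: C wins 5–4.
B vs D: D wins 5–4.
C vs D: D wins 5–4.
No candidate beats all others: A beats C beats B beats A, a majority cycle.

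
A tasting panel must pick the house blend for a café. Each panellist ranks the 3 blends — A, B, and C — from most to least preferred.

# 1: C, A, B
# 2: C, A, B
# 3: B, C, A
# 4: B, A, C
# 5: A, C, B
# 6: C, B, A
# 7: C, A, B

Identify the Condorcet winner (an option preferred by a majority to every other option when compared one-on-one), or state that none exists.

C

Head-to-head results (7 voters total):
A vs B: A wins 4–3.
A vs C: C wins 5–2.
B vs C: C wins 5–2.
C beats each rival — A (5–2), B (5–2) — so C is the Condorcet winner.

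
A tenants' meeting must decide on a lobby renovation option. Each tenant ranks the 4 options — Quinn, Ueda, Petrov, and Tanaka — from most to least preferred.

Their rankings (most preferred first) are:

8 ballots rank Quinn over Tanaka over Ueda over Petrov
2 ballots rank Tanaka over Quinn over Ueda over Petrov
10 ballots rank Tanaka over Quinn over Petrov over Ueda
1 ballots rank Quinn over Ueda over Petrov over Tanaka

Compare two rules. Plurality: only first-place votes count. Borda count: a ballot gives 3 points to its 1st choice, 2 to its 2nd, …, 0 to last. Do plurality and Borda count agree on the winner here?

Plurality first-place counts: Quinn 9, Ueda 0, Petrov 0, Tanaka 12 → Tanaka.
Borda totals: Quinn 51, Ueda 12, Petrov 11, Tanaka 52 → Tanaka.
The two rules agree on Tanaka.

Yes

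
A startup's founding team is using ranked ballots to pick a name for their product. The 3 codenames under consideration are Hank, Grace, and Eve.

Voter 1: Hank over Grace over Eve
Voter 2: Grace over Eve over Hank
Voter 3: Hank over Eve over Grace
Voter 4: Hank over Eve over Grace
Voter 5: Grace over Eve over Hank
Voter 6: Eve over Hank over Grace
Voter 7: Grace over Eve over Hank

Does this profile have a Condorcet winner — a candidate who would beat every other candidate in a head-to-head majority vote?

Head-to-head results (7 voters total):
Hank vs Grace: Hank wins 4–3.
Hank vs Eve: Eve wins 4–3.
Grace vs Eve: Grace wins 4–3.
No candidate beats all others: Hank beats Grace beats Eve beats Hank, a majority cycle.

No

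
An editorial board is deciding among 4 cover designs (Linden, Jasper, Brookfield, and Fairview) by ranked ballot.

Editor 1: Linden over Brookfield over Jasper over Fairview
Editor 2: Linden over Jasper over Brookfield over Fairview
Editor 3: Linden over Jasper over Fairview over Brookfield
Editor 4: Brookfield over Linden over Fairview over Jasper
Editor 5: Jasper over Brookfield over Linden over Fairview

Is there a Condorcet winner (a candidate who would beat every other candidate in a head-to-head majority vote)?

Head-to-head results (5 voters total):
Linden vs Jasper: Linden wins 4–1.
Linden vs Brookfield: Linden wins 3–2.
Linden vs Fairview: Linden wins 5–0.
Jasper vs Brookfield: Jasper wins 3–2.
Jasper vs Fairview: Jasper wins 4–1.
Brookfield vs Fairview: Brookfield wins 4–1.
Linden beats each rival — Jasper (4–1), Brookfield (3–2), Fairview (5–0) — so Linden is the Condorcet winner.

Yes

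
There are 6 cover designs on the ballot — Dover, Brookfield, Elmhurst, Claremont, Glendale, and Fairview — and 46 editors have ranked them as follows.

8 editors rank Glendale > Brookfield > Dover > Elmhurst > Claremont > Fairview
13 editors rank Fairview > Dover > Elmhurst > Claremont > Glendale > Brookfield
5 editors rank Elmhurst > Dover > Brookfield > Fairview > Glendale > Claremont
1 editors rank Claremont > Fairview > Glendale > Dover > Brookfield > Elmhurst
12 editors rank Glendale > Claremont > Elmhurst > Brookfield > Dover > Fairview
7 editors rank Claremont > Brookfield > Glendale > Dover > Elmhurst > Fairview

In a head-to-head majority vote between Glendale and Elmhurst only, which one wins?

Glendale

Ballots ranking Glendale above Elmhurst: 8+1+12+7 = 28.
Ballots ranking Elmhurst above Glendale: 13+5 = 18.
Glendale wins the head-to-head, 28–18.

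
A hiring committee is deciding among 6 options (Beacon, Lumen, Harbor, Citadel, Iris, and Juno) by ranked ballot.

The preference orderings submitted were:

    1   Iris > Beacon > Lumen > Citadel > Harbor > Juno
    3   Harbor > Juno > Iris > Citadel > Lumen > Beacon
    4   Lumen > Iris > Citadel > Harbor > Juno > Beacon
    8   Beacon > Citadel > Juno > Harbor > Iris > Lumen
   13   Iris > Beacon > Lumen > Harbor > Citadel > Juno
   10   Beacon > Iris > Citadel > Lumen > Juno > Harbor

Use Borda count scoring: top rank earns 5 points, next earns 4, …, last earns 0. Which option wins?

Beacon

Borda scores:
  Beacon: 4 + 3·0 + 4·0 + 8·5 + 13·4 + 10·5 = 146
  Lumen: 3 + 3·1 + 4·5 + 8·0 + 13·3 + 10·2 = 85
  Harbor: 1 + 3·5 + 4·2 + 8·2 + 13·2 + 10·0 = 66
  Citadel: 2 + 3·2 + 4·3 + 8·4 + 13·1 + 10·3 = 95
  Iris: 5 + 3·3 + 4·4 + 8·1 + 13·5 + 10·4 = 143
  Juno: 0 + 3·4 + 4·1 + 8·3 + 13·0 + 10·1 = 50
Beacon has the highest total.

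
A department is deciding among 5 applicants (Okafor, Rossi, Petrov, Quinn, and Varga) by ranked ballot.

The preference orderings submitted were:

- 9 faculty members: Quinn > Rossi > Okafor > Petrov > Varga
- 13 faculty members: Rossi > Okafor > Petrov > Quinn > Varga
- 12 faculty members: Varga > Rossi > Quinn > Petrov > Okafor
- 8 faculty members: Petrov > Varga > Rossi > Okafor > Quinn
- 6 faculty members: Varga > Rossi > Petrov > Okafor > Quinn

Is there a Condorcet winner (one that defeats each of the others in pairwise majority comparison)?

No

Head-to-head results (48 voters total):
Okafor vs Rossi: Rossi wins 48–0.
Okafor vs Petrov: Petrov wins 26–22.
Okafor vs Quinn: Okafor wins 27–21.
Okafor vs Varga: Varga wins 26–22.
Rossi vs Petrov: Rossi wins 40–8.
Rossi vs Quinn: Rossi wins 39–9.
Rossi vs Varga: Varga wins 26–22.
Petrov vs Quinn: Petrov wins 27–21.
Petrov vs Varga: Petrov wins 30–18.
Quinn vs Varga: Varga wins 26–22.
No candidate beats all others: Rossi beats Petrov beats Varga beats Rossi, a majority cycle.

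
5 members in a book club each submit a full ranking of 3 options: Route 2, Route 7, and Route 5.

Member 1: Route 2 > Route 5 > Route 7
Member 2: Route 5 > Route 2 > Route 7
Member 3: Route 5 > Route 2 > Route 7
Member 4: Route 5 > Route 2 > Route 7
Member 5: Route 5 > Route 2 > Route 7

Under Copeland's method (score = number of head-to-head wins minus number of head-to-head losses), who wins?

Pairwise results:
  Route 2 vs Route 7: Route 2 wins 5–0.
  Route 2 vs Route 5: Route 5 wins 4–1.
  Route 7 vs Route 5: Route 5 wins 5–0.
Copeland scores (wins − losses):
  Route 2: 1 − 1 = 0
  Route 7: 0 − 2 = -2
  Route 5: 2 − 0 = 2
Route 5 has the best Copeland score.

Route 5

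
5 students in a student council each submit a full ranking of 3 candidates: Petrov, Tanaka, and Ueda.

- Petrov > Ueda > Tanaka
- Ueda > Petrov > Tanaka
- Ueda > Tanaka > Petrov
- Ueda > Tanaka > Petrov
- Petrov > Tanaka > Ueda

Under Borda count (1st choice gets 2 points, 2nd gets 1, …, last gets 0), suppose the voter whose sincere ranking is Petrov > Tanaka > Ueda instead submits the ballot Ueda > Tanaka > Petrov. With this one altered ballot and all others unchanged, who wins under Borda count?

Borda totals with the altered ballot: Petrov 3, Tanaka 3, Ueda 9.
The winner is unchanged: still Ueda.

Ueda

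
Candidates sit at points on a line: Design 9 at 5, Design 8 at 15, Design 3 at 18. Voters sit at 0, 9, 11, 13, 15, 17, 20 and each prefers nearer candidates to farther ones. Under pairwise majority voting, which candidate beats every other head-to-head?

With single-peaked preferences on a line, the Condorcet winner is the candidate closest to the median voter.
The median voter (position 13) is closest to Design 8 at 15.
Check: Design 8 vs Design 9 — voters closer to Design 8: 5 of 7.

Design 8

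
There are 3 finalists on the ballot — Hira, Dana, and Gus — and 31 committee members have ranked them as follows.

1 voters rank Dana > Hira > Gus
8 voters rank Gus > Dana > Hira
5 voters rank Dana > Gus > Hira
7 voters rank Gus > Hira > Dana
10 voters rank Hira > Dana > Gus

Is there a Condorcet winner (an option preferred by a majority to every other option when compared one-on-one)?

No

Head-to-head results (31 voters total):
Hira vs Dana: Hira wins 17–14.
Hira vs Gus: Gus wins 20–11.
Dana vs Gus: Dana wins 16–15.
No candidate beats all others: Hira beats Dana beats Gus beats Hira, a majority cycle.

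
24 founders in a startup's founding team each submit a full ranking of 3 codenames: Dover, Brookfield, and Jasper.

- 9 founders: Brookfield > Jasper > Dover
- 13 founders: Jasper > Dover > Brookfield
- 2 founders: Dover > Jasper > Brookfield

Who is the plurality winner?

First-place vote totals:
  Dover: 2
  Brookfield: 9
  Jasper: 13
Jasper has the most first-place votes.

Jasper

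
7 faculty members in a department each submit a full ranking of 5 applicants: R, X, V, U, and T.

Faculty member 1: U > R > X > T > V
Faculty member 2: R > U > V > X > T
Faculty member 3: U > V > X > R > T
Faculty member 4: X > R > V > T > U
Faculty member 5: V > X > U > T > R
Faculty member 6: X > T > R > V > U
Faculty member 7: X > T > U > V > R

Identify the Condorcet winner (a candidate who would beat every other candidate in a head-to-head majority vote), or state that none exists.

Head-to-head results (7 voters total):
R vs X: X wins 5–2.
R vs V: R wins 4–3.
R vs U: U wins 4–3.
R vs T: R wins 4–3.
X vs V: X wins 4–3.
X vs U: X wins 4–3.
X vs T: X wins 7–0.
V vs U: U wins 4–3.
V vs T: V wins 4–3.
U vs T: U wins 4–3.
X beats each rival — R (5–2), V (4–3), U (4–3), T (7–0) — so X is the Condorcet winner.

X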